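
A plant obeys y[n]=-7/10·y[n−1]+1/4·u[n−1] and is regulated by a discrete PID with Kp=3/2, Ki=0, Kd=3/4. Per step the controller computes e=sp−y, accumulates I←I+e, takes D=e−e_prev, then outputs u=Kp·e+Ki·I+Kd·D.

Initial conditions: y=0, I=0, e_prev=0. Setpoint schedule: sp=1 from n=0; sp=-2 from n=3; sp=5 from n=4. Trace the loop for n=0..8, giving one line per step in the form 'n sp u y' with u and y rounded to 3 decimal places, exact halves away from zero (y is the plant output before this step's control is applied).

(exact arithmetic carried between steps; '≈' marks a value shown rounded to 6 d.p. or computed from one; I and e_prev carry over from the previous line; the table rounds u and y to 3 d.p., halves away from zero)
n=0: y=0, sp=1, e=sp−y=1; I=1, D=e−e_prev=1; u=3/2·1+0·1+3/4·1=2.25; next y=-7/10·0+1/4·2.25=0.5625
n=1: y=0.5625, sp=1, e=sp−y=0.4375; I=1.4375, D=e−e_prev=-0.5625; u=3/2·0.4375+0·1.4375+3/4·(-0.5625)=0.234375; next y=-7/10·0.5625+1/4·0.234375≈-0.335156
n=2: y≈-0.335156, sp=1, e=sp−y≈1.335156; I≈2.772656, D=e−e_prev≈0.897656; u=3/2·1.335156+0·2.772656+3/4·0.897656≈2.675977; next y=-7/10·(-0.335156)+1/4·2.675977≈0.903604
n=3: y≈0.903604, sp=-2, e=sp−y≈-2.903604; I≈-0.130947, D=e−e_prev≈-4.238760; u=3/2·(-2.903604)+0·(-0.130947)+3/4·(-4.238760)≈-7.534475; next y=-7/10·0.903604+1/4·(-7.534475)≈-2.516141
n=4: y≈-2.516141, sp=5, e=sp−y≈7.516141; I≈7.385194, D=e−e_prev≈10.419745; u=3/2·7.516141+0·7.385194+3/4·10.419745≈19.089020; next y=-7/10·(-2.516141)+1/4·19.089020≈6.533554
n=5: y≈6.533554, sp=5, e=sp−y≈-1.533554; I≈5.851640, D=e−e_prev≈-9.049695; u=3/2·(-1.533554)+0·5.851640+3/4·(-9.049695)≈-9.087602; next y=-7/10·6.533554+1/4·(-9.087602)≈-6.845388
n=6: y≈-6.845388, sp=5, e=sp−y≈11.845388; I≈17.697028, D=e−e_prev≈13.378942; u=3/2·11.845388+0·17.697028+3/4·13.378942≈27.802289; next y=-7/10·(-6.845388)+1/4·27.802289≈11.742344
n=7: y≈11.742344, sp=5, e=sp−y≈-6.742344; I≈10.954684, D=e−e_prev≈-18.587733; u=3/2·(-6.742344)+0·10.954684+3/4·(-18.587733)≈-24.054316; next y=-7/10·11.742344+1/4·(-24.054316)≈-14.233220
n=8: y≈-14.233220, sp=5, e=sp−y≈19.233220; I≈30.187904, D=e−e_prev≈25.975564; u=3/2·19.233220+0·30.187904+3/4·25.975564≈48.331503; next y=-7/10·(-14.233220)+1/4·48.331503≈22.046130

0 1 2.250 0.000
1 1 0.234 0.563
2 1 2.676 -0.335
3 -2 -7.534 0.904
4 5 19.089 -2.516
5 5 -9.088 6.534
6 5 27.802 -6.845
7 5 -24.054 11.742
8 5 48.332 -14.233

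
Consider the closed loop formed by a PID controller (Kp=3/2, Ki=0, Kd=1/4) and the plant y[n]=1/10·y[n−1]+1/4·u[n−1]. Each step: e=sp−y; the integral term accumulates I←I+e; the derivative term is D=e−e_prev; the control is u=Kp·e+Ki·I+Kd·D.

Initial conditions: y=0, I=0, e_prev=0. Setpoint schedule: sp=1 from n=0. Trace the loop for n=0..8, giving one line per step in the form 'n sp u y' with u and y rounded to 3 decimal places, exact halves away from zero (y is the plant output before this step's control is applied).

0 1 1.750 0.000
1 1 0.734 0.438
2 1 1.212 0.227
3 1 0.987 0.326
4 1 1.093 0.279
5 1 1.043 0.301
6 1 1.066 0.291
7 1 1.055 0.296
8 1 1.060 0.293

(exact arithmetic carried between steps; '≈' marks a value shown rounded to 6 d.p. or computed from one; I and e_prev carry over from the previous line; the table rounds u and y to 3 d.p., halves away from zero)
n=0: y=0, sp=1, e=sp−y=1; I=1, D=e−e_prev=1; u=3/2·1+0·1+1/4·1=1.75; next y=1/10·0+1/4·1.75=0.4375
n=1: y=0.4375, sp=1, e=sp−y=0.5625; I=1.5625, D=e−e_prev=-0.4375; u=3/2·0.5625+0·1.5625+1/4·(-0.4375)=0.734375; next y=1/10·0.4375+1/4·0.734375≈0.227344
n=2: y≈0.227344, sp=1, e=sp−y≈0.772656; I≈2.335156, D=e−e_prev≈0.210156; u=3/2·0.772656+0·2.335156+1/4·0.210156≈1.211523; next y=1/10·0.227344+1/4·1.211523≈0.325615
n=3: y≈0.325615, sp=1, e=sp−y≈0.674385; I≈3.009541, D=e−e_prev≈-0.098271; u=3/2·0.674385+0·3.009541+1/4·(-0.098271)≈0.987009; next y=1/10·0.325615+1/4·0.987009≈0.279314
n=4: y≈0.279314, sp=1, e=sp−y≈0.720686; I≈3.730227, D=e−e_prev≈0.046301; u=3/2·0.720686+0·3.730227+1/4·0.046301≈1.092605; next y=1/10·0.279314+1/4·1.092605≈0.301083
n=5: y≈0.301083, sp=1, e=sp−y≈0.698917; I≈4.429145, D=e−e_prev≈-0.021769; u=3/2·0.698917+0·4.429145+1/4·(-0.021769)≈1.042934; next y=1/10·0.301083+1/4·1.042934≈0.290842
n=6: y≈0.290842, sp=1, e=sp−y≈0.709158; I≈5.138303, D=e−e_prev≈0.010241; u=3/2·0.709158+0·5.138303+1/4·0.010241≈1.066298; next y=1/10·0.290842+1/4·1.066298≈0.295659
n=7: y≈0.295659, sp=1, e=sp−y≈0.704341; I≈5.842644, D=e−e_prev≈-0.004817; u=3/2·0.704341+0·5.842644+1/4·(-0.004817)≈1.055308; next y=1/10·0.295659+1/4·1.055308≈0.293393
n=8: y≈0.293393, sp=1, e=sp−y≈0.706607; I≈6.549251, D=e−e_prev≈0.002266; u=3/2·0.706607+0·6.549251+1/4·0.002266≈1.060477; next y=1/10·0.293393+1/4·1.060477≈0.294459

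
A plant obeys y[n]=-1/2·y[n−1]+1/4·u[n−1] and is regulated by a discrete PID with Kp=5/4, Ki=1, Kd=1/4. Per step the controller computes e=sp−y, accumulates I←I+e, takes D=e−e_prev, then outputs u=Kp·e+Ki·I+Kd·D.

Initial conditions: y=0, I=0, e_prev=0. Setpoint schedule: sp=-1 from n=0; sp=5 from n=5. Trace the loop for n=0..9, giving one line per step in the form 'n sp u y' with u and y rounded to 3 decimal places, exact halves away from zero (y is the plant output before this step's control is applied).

0 -1 -2.500 0.000
1 -1 -1.688 -0.625
2 -1 -3.508 -0.109
3 -1 -2.487 -0.822
4 -1 -4.372 -0.211
5 5 11.934 -0.988
6 5 5.065 3.477
7 5 17.578 -0.472
8 5 9.305 4.631
9 5 22.500 0.011

(exact arithmetic carried between steps; '≈' marks a value shown rounded to 6 d.p. or computed from one; I and e_prev carry over from the previous line; the table rounds u and y to 3 d.p., halves away from zero)
n=0: y=0, sp=-1, e=sp−y=-1; I=-1, D=e−e_prev=-1; u=5/4·(-1)+1·(-1)+1/4·(-1)=-2.5; next y=-1/2·0+1/4·(-2.5)=-0.625
n=1: y=-0.625, sp=-1, e=sp−y=-0.375; I=-1.375, D=e−e_prev=0.625; u=5/4·(-0.375)+1·(-1.375)+1/4·0.625=-1.6875; next y=-1/2·(-0.625)+1/4·(-1.6875)=-0.109375
n=2: y=-0.109375, sp=-1, e=sp−y=-0.890625; I=-2.265625, D=e−e_prev=-0.515625; u=5/4·(-0.890625)+1·(-2.265625)+1/4·(-0.515625)≈-3.507813; next y=-1/2·(-0.109375)+1/4·(-3.507813)≈-0.822266
n=3: y≈-0.822266, sp=-1, e=sp−y≈-0.177734; I≈-2.443359, D=e−e_prev≈0.712891; u=5/4·(-0.177734)+1·(-2.443359)+1/4·0.712891≈-2.487305; next y=-1/2·(-0.822266)+1/4·(-2.487305)≈-0.210693
n=4: y≈-0.210693, sp=-1, e=sp−y≈-0.789307; I≈-3.232666, D=e−e_prev≈-0.611572; u=5/4·(-0.789307)+1·(-3.232666)+1/4·(-0.611572)≈-4.372192; next y=-1/2·(-0.210693)+1/4·(-4.372192)≈-0.987701
n=5: y≈-0.987701, sp=5, e=sp−y≈5.987701; I≈2.755035, D=e−e_prev≈6.777008; u=5/4·5.987701+1·2.755035+1/4·6.777008≈11.933914; next y=-1/2·(-0.987701)+1/4·11.933914≈3.477329
n=6: y≈3.477329, sp=5, e=sp−y≈1.522671; I≈4.277706, D=e−e_prev≈-4.465031; u=5/4·1.522671+1·4.277706+1/4·(-4.465031)≈5.064787; next y=-1/2·3.477329+1/4·5.064787≈-0.472468
n=7: y≈-0.472468, sp=5, e=sp−y≈5.472468; I≈9.750174, D=e−e_prev≈3.949797; u=5/4·5.472468+1·9.750174+1/4·3.949797≈17.578208; next y=-1/2·(-0.472468)+1/4·17.578208≈4.630786
n=8: y≈4.630786, sp=5, e=sp−y≈0.369214; I≈10.119388, D=e−e_prev≈-5.103254; u=5/4·0.369214+1·10.119388+1/4·(-5.103254)≈9.305092; next y=-1/2·4.630786+1/4·9.305092≈0.010880
n=9: y≈0.010880, sp=5, e=sp−y≈4.989120; I≈15.108508, D=e−e_prev≈4.619906; u=5/4·4.989120+1·15.108508+1/4·4.619906≈22.499885; next y=-1/2·0.010880+1/4·22.499885≈5.619531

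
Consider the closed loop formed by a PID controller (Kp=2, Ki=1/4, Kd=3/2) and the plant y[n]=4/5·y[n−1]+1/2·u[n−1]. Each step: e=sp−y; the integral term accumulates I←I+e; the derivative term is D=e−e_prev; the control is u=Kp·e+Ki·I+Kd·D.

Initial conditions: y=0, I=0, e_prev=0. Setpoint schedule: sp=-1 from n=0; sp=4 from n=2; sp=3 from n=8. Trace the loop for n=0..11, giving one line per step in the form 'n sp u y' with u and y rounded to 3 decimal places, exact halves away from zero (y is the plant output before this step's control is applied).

(exact arithmetic carried between steps; '≈' marks a value shown rounded to 6 d.p. or computed from one; I and e_prev carry over from the previous line; the table rounds u and y to 3 d.p., halves away from zero)
n=0: y=0, sp=-1, e=sp−y=-1; I=-1, D=e−e_prev=-1; u=2·(-1)+1/4·(-1)+3/2·(-1)=-3.75; next y=4/5·0+1/2·(-3.75)=-1.875
n=1: y=-1.875, sp=-1, e=sp−y=0.875; I=-0.125, D=e−e_prev=1.875; u=2·0.875+1/4·(-0.125)+3/2·1.875=4.53125; next y=4/5·(-1.875)+1/2·4.53125=0.765625
n=2: y=0.765625, sp=4, e=sp−y=3.234375; I=3.109375, D=e−e_prev=2.359375; u=2·3.234375+1/4·3.109375+3/2·2.359375≈10.785156; next y=4/5·0.765625+1/2·10.785156≈6.005078
n=3: y≈6.005078, sp=4, e=sp−y≈-2.005078; I≈1.104297, D=e−e_prev≈-5.239453; u=2·(-2.005078)+1/4·1.104297+3/2·(-5.239453)≈-11.593262; next y=4/5·6.005078+1/2·(-11.593262)≈-0.992568
n=4: y≈-0.992568, sp=4, e=sp−y≈4.992568; I≈6.096865, D=e−e_prev≈6.997646; u=2·4.992568+1/4·6.096865+3/2·6.997646≈22.005823; next y=4/5·(-0.992568)+1/2·22.005823≈10.208857
n=5: y≈10.208857, sp=4, e=sp−y≈-6.208857; I≈-0.111991, D=e−e_prev≈-11.201425; u=2·(-6.208857)+1/4·(-0.111991)+3/2·(-11.201425)≈-29.247849; next y=4/5·10.208857+1/2·(-29.247849)≈-6.456839
n=6: y≈-6.456839, sp=4, e=sp−y≈10.456839; I≈10.344848, D=e−e_prev≈16.665696; u=2·10.456839+1/4·10.344848+3/2·16.665696≈48.498434; next y=4/5·(-6.456839)+1/2·48.498434≈19.083746
n=7: y≈19.083746, sp=4, e=sp−y≈-15.083746; I≈-4.738898, D=e−e_prev≈-25.540585; u=2·(-15.083746)+1/4·(-4.738898)+3/2·(-25.540585)≈-69.663093; next y=4/5·19.083746+1/2·(-69.663093)≈-19.564550
n=8: y≈-19.564550, sp=3, e=sp−y≈22.564550; I≈17.825652, D=e−e_prev≈37.648295; u=2·22.564550+1/4·17.825652+3/2·37.648295≈106.057956; next y=4/5·(-19.564550)+1/2·106.057956≈37.377338
n=9: y≈37.377338, sp=3, e=sp−y≈-34.377338; I≈-16.551686, D=e−e_prev≈-56.941888; u=2·(-34.377338)+1/4·(-16.551686)+3/2·(-56.941888)≈-158.305429; next y=4/5·37.377338+1/2·(-158.305429)≈-49.250844
n=10: y≈-49.250844, sp=3, e=sp−y≈52.250844; I≈35.699158, D=e−e_prev≈86.628182; u=2·52.250844+1/4·35.699158+3/2·86.628182≈243.368751; next y=4/5·(-49.250844)+1/2·243.368751≈82.283700
n=11: y≈82.283700, sp=3, e=sp−y≈-79.283700; I≈-43.584542, D=e−e_prev≈-131.534545; u=2·(-79.283700)+1/4·(-43.584542)+3/2·(-131.534545)≈-366.765353; next y=4/5·82.283700+1/2·(-366.765353)≈-117.555716

0 -1 -3.750 0.000
1 -1 4.531 -1.875
2 4 10.785 0.766
3 4 -11.593 6.005
4 4 22.006 -0.993
5 4 -29.248 10.209
6 4 48.498 -6.457
7 4 -69.663 19.084
8 3 106.058 -19.565
9 3 -158.305 37.377
10 3 243.369 -49.251
11 3 -366.765 82.284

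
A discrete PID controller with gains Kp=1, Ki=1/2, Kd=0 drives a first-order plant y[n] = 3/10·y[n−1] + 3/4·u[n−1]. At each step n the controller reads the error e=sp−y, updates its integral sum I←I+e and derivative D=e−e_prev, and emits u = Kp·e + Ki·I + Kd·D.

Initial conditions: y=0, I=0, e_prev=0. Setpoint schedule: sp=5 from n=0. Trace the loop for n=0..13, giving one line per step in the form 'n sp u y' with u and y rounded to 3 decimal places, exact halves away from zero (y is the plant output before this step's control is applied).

(exact arithmetic carried between steps; '≈' marks a value shown rounded to 6 d.p. or computed from one; I and e_prev carry over from the previous line; the table rounds u and y to 3 d.p., halves away from zero)
n=0: y=0, sp=5, e=sp−y=5; I=5, D=e−e_prev=5; u=1·5+1/2·5+0·5=7.5; next y=3/10·0+3/4·7.5=5.625
n=1: y=5.625, sp=5, e=sp−y=-0.625; I=4.375, D=e−e_prev=-5.625; u=1·(-0.625)+1/2·4.375+0·(-5.625)=1.5625; next y=3/10·5.625+3/4·1.5625=2.859375
n=2: y=2.859375, sp=5, e=sp−y=2.140625; I=6.515625, D=e−e_prev=2.765625; u=1·2.140625+1/2·6.515625+0·2.765625≈5.398438; next y=3/10·2.859375+3/4·5.398438≈4.906641
n=3: y≈4.906641, sp=5, e=sp−y≈0.093359; I≈6.608984, D=e−e_prev≈-2.047266; u=1·0.093359+1/2·6.608984+0·(-2.047266)≈3.397852; next y=3/10·4.906641+3/4·3.397852≈4.020381
n=4: y≈4.020381, sp=5, e=sp−y≈0.979619; I≈7.588604, D=e−e_prev≈0.886260; u=1·0.979619+1/2·7.588604+0·0.886260≈4.773921; next y=3/10·4.020381+3/4·4.773921≈4.786555
n=5: y≈4.786555, sp=5, e=sp−y≈0.213445; I≈7.802049, D=e−e_prev≈-0.766174; u=1·0.213445+1/2·7.802049+0·(-0.766174)≈4.114469; next y=3/10·4.786555+3/4·4.114469≈4.521818
n=6: y≈4.521818, sp=5, e=sp−y≈0.478182; I≈8.280230, D=e−e_prev≈0.264736; u=1·0.478182+1/2·8.280230+0·0.264736≈4.618297; next y=3/10·4.521818+3/4·4.618297≈4.820268
n=7: y≈4.820268, sp=5, e=sp−y≈0.179732; I≈8.459962, D=e−e_prev≈-0.298449; u=1·0.179732+1/2·8.459962+0·(-0.298449)≈4.409713; next y=3/10·4.820268+3/4·4.409713≈4.753365
n=8: y≈4.753365, sp=5, e=sp−y≈0.246635; I≈8.706597, D=e−e_prev≈0.066903; u=1·0.246635+1/2·8.706597+0·0.066903≈4.599933; next y=3/10·4.753365+3/4·4.599933≈4.875959
n=9: y≈4.875959, sp=5, e=sp−y≈0.124041; I≈8.830637, D=e−e_prev≈-0.122594; u=1·0.124041+1/2·8.830637+0·(-0.122594)≈4.539359; next y=3/10·4.875959+3/4·4.539359≈4.867307
n=10: y≈4.867307, sp=5, e=sp−y≈0.132693; I≈8.963330, D=e−e_prev≈0.008652; u=1·0.132693+1/2·8.963330+0·0.008652≈4.614358; next y=3/10·4.867307+3/4·4.614358≈4.920961
n=11: y≈4.920961, sp=5, e=sp−y≈0.079039; I≈9.042370, D=e−e_prev≈-0.053653; u=1·0.079039+1/2·9.042370+0·(-0.053653)≈4.600224; next y=3/10·4.920961+3/4·4.600224≈4.926456
n=12: y≈4.926456, sp=5, e=sp−y≈0.073544; I≈9.115913, D=e−e_prev≈-0.005496; u=1·0.073544+1/2·9.115913+0·(-0.005496)≈4.631500; next y=3/10·4.926456+3/4·4.631500≈4.951562
n=13: y≈4.951562, sp=5, e=sp−y≈0.048438; I≈9.164351, D=e−e_prev≈-0.025106; u=1·0.048438+1/2·9.164351+0·(-0.025106)≈4.630613; next y=3/10·4.951562+3/4·4.630613≈4.958429

0 5 7.500 0.000
1 5 1.563 5.625
2 5 5.398 2.859
3 5 3.398 4.907
4 5 4.774 4.020
5 5 4.114 4.787
6 5 4.618 4.522
7 5 4.410 4.820
8 5 4.600 4.753
9 5 4.539 4.876
10 5 4.614 4.867
11 5 4.600 4.921
12 5 4.632 4.926
13 5 4.631 4.952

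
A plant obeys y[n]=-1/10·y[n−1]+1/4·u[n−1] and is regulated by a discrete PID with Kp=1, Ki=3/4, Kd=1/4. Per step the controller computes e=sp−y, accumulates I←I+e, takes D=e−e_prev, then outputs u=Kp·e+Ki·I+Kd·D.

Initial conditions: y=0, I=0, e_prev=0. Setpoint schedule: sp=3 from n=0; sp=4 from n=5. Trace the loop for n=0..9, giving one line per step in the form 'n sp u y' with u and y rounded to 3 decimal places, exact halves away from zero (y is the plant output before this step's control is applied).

0 3 6.000 0.000
1 3 4.500 1.500
2 3 7.050 0.975
3 3 7.058 1.665
4 3 8.366 1.598
5 4 10.733 1.932
6 4 11.001 2.490
7 4 12.251 2.501
8 4 12.755 2.813
9 4 13.533 2.907

(exact arithmetic carried between steps; '≈' marks a value shown rounded to 6 d.p. or computed from one; I and e_prev carry over from the previous line; the table rounds u and y to 3 d.p., halves away from zero)
n=0: y=0, sp=3, e=sp−y=3; I=3, D=e−e_prev=3; u=1·3+3/4·3+1/4·3=6; next y=-1/10·0+1/4·6=1.5
n=1: y=1.5, sp=3, e=sp−y=1.5; I=4.5, D=e−e_prev=-1.5; u=1·1.5+3/4·4.5+1/4·(-1.5)=4.5; next y=-1/10·1.5+1/4·4.5=0.975
n=2: y=0.975, sp=3, e=sp−y=2.025; I=6.525, D=e−e_prev=0.525; u=1·2.025+3/4·6.525+1/4·0.525=7.05; next y=-1/10·0.975+1/4·7.05=1.665
n=3: y=1.665, sp=3, e=sp−y=1.335; I=7.86, D=e−e_prev=-0.69; u=1·1.335+3/4·7.86+1/4·(-0.69)=7.0575; next y=-1/10·1.665+1/4·7.0575=1.597875
n=4: y=1.597875, sp=3, e=sp−y=1.402125; I=9.262125, D=e−e_prev=0.067125; u=1·1.402125+3/4·9.262125+1/4·0.067125=8.3655; next y=-1/10·1.597875+1/4·8.3655≈1.931588
n=5: y≈1.931588, sp=4, e=sp−y≈2.068413; I≈11.330538, D=e−e_prev≈0.666288; u=1·2.068413+3/4·11.330538+1/4·0.666288≈10.732888; next y=-1/10·1.931588+1/4·10.732888≈2.490063
n=6: y≈2.490063, sp=4, e=sp−y≈1.509937; I≈12.840474, D=e−e_prev≈-0.558476; u=1·1.509937+3/4·12.840474+1/4·(-0.558476)≈11.000674; next y=-1/10·2.490063+1/4·11.000674≈2.501162
n=7: y≈2.501162, sp=4, e=sp−y≈1.498838; I≈14.339312, D=e−e_prev≈-0.011099; u=1·1.498838+3/4·14.339312+1/4·(-0.011099)≈12.250547; next y=-1/10·2.501162+1/4·12.250547≈2.812521
n=8: y≈2.812521, sp=4, e=sp−y≈1.187479; I≈15.526792, D=e−e_prev≈-0.311358; u=1·1.187479+3/4·15.526792+1/4·(-0.311358)≈12.754733; next y=-1/10·2.812521+1/4·12.754733≈2.907431
n=9: y≈2.907431, sp=4, e=sp−y≈1.092569; I≈16.619360, D=e−e_prev≈-0.094911; u=1·1.092569+3/4·16.619360+1/4·(-0.094911)≈13.533361; next y=-1/10·2.907431+1/4·13.533361≈3.092597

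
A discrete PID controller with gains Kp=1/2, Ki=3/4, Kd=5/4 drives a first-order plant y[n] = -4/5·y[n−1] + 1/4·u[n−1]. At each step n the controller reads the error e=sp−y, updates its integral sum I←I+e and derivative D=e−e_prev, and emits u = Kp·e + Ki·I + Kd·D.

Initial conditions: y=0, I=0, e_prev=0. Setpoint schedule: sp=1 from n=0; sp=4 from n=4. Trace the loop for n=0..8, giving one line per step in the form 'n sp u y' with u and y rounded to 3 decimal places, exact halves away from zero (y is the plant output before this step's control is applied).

(exact arithmetic carried between steps; '≈' marks a value shown rounded to 6 d.p. or computed from one; I and e_prev carry over from the previous line; the table rounds u and y to 3 d.p., halves away from zero)
n=0: y=0, sp=1, e=sp−y=1; I=1, D=e−e_prev=1; u=1/2·1+3/4·1+5/4·1=2.5; next y=-4/5·0+1/4·2.5=0.625
n=1: y=0.625, sp=1, e=sp−y=0.375; I=1.375, D=e−e_prev=-0.625; u=1/2·0.375+3/4·1.375+5/4·(-0.625)=0.4375; next y=-4/5·0.625+1/4·0.4375=-0.390625
n=2: y=-0.390625, sp=1, e=sp−y=1.390625; I=2.765625, D=e−e_prev=1.015625; u=1/2·1.390625+3/4·2.765625+5/4·1.015625≈4.039063; next y=-4/5·(-0.390625)+1/4·4.039063≈1.322266
n=3: y≈1.322266, sp=1, e=sp−y≈-0.322266; I≈2.443359, D=e−e_prev≈-1.712891; u=1/2·(-0.322266)+3/4·2.443359+5/4·(-1.712891)≈-0.469727; next y=-4/5·1.322266+1/4·(-0.469727)≈-1.175244
n=4: y≈-1.175244, sp=4, e=sp−y≈5.175244; I≈7.618604, D=e−e_prev≈5.497510; u=1/2·5.175244+3/4·7.618604+5/4·5.497510≈15.173462; next y=-4/5·(-1.175244)+1/4·15.173462≈4.733561
n=5: y≈4.733561, sp=4, e=sp−y≈-0.733561; I≈6.885043, D=e−e_prev≈-5.908805; u=1/2·(-0.733561)+3/4·6.885043+5/4·(-5.908805)≈-2.589005; next y=-4/5·4.733561+1/4·(-2.589005)≈-4.434100
n=6: y≈-4.434100, sp=4, e=sp−y≈8.434100; I≈15.319142, D=e−e_prev≈9.167661; u=1/2·8.434100+3/4·15.319142+5/4·9.167661≈27.165982; next y=-4/5·(-4.434100)+1/4·27.165982≈10.338775
n=7: y≈10.338775, sp=4, e=sp−y≈-6.338775; I≈8.980367, D=e−e_prev≈-14.772875; u=1/2·(-6.338775)+3/4·8.980367+5/4·(-14.772875)≈-14.900206; next y=-4/5·10.338775+1/4·(-14.900206)≈-11.996072
n=8: y≈-11.996072, sp=4, e=sp−y≈15.996072; I≈24.976439, D=e−e_prev≈22.334847; u=1/2·15.996072+3/4·24.976439+5/4·22.334847≈54.648924; next y=-4/5·(-11.996072)+1/4·54.648924≈23.259089

0 1 2.500 0.000
1 1 0.438 0.625
2 1 4.039 -0.391
3 1 -0.470 1.322
4 4 15.173 -1.175
5 4 -2.589 4.734
6 4 27.166 -4.434
7 4 -14.900 10.339
8 4 54.649 -11.996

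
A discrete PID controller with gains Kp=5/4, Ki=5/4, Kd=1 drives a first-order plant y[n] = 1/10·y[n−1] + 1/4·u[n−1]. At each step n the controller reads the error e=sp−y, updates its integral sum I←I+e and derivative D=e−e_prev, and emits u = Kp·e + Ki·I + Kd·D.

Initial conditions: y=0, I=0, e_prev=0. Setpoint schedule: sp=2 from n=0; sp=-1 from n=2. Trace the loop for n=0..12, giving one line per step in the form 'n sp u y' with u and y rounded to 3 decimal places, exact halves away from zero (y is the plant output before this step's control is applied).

0 2 7.000 0.000
1 2 1.375 1.750
2 -1 -2.753 0.519
3 -1 1.160 -0.636
4 -1 -3.469 0.226
5 -1 -0.391 -0.845
6 -1 -3.975 -0.182
7 -1 -1.430 -1.012
8 -1 -4.181 -0.459
9 -1 -2.091 -1.091
10 -1 -4.217 -0.632
11 -1 -2.519 -1.117
12 -1 -4.174 -0.741

(exact arithmetic carried between steps; '≈' marks a value shown rounded to 6 d.p. or computed from one; I and e_prev carry over from the previous line; the table rounds u and y to 3 d.p., halves away from zero)
n=0: y=0, sp=2, e=sp−y=2; I=2, D=e−e_prev=2; u=5/4·2+5/4·2+1·2=7; next y=1/10·0+1/4·7=1.75
n=1: y=1.75, sp=2, e=sp−y=0.25; I=2.25, D=e−e_prev=-1.75; u=5/4·0.25+5/4·2.25+1·(-1.75)=1.375; next y=1/10·1.75+1/4·1.375=0.51875
n=2: y=0.51875, sp=-1, e=sp−y=-1.51875; I=0.73125, D=e−e_prev=-1.76875; u=5/4·(-1.51875)+5/4·0.73125+1·(-1.76875)=-2.753125; next y=1/10·0.51875+1/4·(-2.753125)≈-0.636406
n=3: y≈-0.636406, sp=-1, e=sp−y≈-0.363594; I≈0.367656, D=e−e_prev≈1.155156; u=5/4·(-0.363594)+5/4·0.367656+1·1.155156≈1.160234; next y=1/10·(-0.636406)+1/4·1.160234≈0.226418
n=4: y≈0.226418, sp=-1, e=sp−y≈-1.226418; I≈-0.858762, D=e−e_prev≈-0.862824; u=5/4·(-1.226418)+5/4·(-0.858762)+1·(-0.862824)≈-3.469299; next y=1/10·0.226418+1/4·(-3.469299)≈-0.844683
n=5: y≈-0.844683, sp=-1, e=sp−y≈-0.155317; I≈-1.014079, D=e−e_prev≈1.071101; u=5/4·(-0.155317)+5/4·(-1.014079)+1·1.071101≈-0.390644; next y=1/10·(-0.844683)+1/4·(-0.390644)≈-0.182129
n=6: y≈-0.182129, sp=-1, e=sp−y≈-0.817871; I≈-1.831950, D=e−e_prev≈-0.662554; u=5/4·(-0.817871)+5/4·(-1.831950)+1·(-0.662554)≈-3.974829; next y=1/10·(-0.182129)+1/4·(-3.974829)≈-1.011920
n=7: y≈-1.011920, sp=-1, e=sp−y≈0.011920; I≈-1.820029, D=e−e_prev≈0.829791; u=5/4·0.011920+5/4·(-1.820029)+1·0.829791≈-1.430346; next y=1/10·(-1.011920)+1/4·(-1.430346)≈-0.458778
n=8: y≈-0.458778, sp=-1, e=sp−y≈-0.541222; I≈-2.361251, D=e−e_prev≈-0.553142; u=5/4·(-0.541222)+5/4·(-2.361251)+1·(-0.553142)≈-4.181232; next y=1/10·(-0.458778)+1/4·(-4.181232)≈-1.091186
n=9: y≈-1.091186, sp=-1, e=sp−y≈0.091186; I≈-2.270065, D=e−e_prev≈0.632408; u=5/4·0.091186+5/4·(-2.270065)+1·0.632408≈-2.091191; next y=1/10·(-1.091186)+1/4·(-2.091191)≈-0.631916
n=10: y≈-0.631916, sp=-1, e=sp−y≈-0.368084; I≈-2.638149, D=e−e_prev≈-0.459270; u=5/4·(-0.368084)+5/4·(-2.638149)+1·(-0.459270)≈-4.217060; next y=1/10·(-0.631916)+1/4·(-4.217060)≈-1.117457
n=11: y≈-1.117457, sp=-1, e=sp−y≈0.117457; I≈-2.520692, D=e−e_prev≈0.485540; u=5/4·0.117457+5/4·(-2.520692)+1·0.485540≈-2.518504; next y=1/10·(-1.117457)+1/4·(-2.518504)≈-0.741372
n=12: y≈-0.741372, sp=-1, e=sp−y≈-0.258628; I≈-2.779320, D=e−e_prev≈-0.376085; u=5/4·(-0.258628)+5/4·(-2.779320)+1·(-0.376085)≈-4.173521; next y=1/10·(-0.741372)+1/4·(-4.173521)≈-1.117517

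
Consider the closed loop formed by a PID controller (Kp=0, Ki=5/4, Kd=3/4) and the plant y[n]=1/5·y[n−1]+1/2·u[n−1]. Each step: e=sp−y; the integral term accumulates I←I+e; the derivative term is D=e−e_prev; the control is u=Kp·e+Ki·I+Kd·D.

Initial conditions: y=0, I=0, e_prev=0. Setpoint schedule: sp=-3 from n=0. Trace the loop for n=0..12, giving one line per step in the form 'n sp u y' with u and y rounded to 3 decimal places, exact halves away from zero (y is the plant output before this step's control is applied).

0 -3 -6.000 0.000
1 -3 -1.500 -3.000
2 -3 -7.050 -1.350
3 -3 -2.985 -3.795
4 -3 -6.912 -2.252
5 -3 -3.380 -3.906
6 -3 -6.358 -2.471
7 -3 -3.539 -3.673
8 -3 -5.937 -2.504
9 -3 -3.749 -3.469
10 -3 -5.688 -2.569
11 -3 -3.973 -3.358
12 -3 -5.517 -2.658

(exact arithmetic carried between steps; '≈' marks a value shown rounded to 6 d.p. or computed from one; I and e_prev carry over from the previous line; the table rounds u and y to 3 d.p., halves away from zero)
n=0: y=0, sp=-3, e=sp−y=-3; I=-3, D=e−e_prev=-3; u=0·(-3)+5/4·(-3)+3/4·(-3)=-6; next y=1/5·0+1/2·(-6)=-3
n=1: y=-3, sp=-3, e=sp−y=0; I=-3, D=e−e_prev=3; u=0·0+5/4·(-3)+3/4·3=-1.5; next y=1/5·(-3)+1/2·(-1.5)=-1.35
n=2: y=-1.35, sp=-3, e=sp−y=-1.65; I=-4.65, D=e−e_prev=-1.65; u=0·(-1.65)+5/4·(-4.65)+3/4·(-1.65)=-7.05; next y=1/5·(-1.35)+1/2·(-7.05)=-3.795
n=3: y=-3.795, sp=-3, e=sp−y=0.795; I=-3.855, D=e−e_prev=2.445; u=0·0.795+5/4·(-3.855)+3/4·2.445=-2.985; next y=1/5·(-3.795)+1/2·(-2.985)=-2.2515
n=4: y=-2.2515, sp=-3, e=sp−y=-0.7485; I=-4.6035, D=e−e_prev=-1.5435; u=0·(-0.7485)+5/4·(-4.6035)+3/4·(-1.5435)=-6.912; next y=1/5·(-2.2515)+1/2·(-6.912)=-3.9063
n=5: y=-3.9063, sp=-3, e=sp−y=0.9063; I=-3.6972, D=e−e_prev=1.6548; u=0·0.9063+5/4·(-3.6972)+3/4·1.6548=-3.3804; next y=1/5·(-3.9063)+1/2·(-3.3804)=-2.47146
n=6: y=-2.47146, sp=-3, e=sp−y=-0.52854; I=-4.22574, D=e−e_prev=-1.43484; u=0·(-0.52854)+5/4·(-4.22574)+3/4·(-1.43484)=-6.358305; next y=1/5·(-2.47146)+1/2·(-6.358305)≈-3.673445
n=7: y≈-3.673445, sp=-3, e=sp−y≈0.673445; I≈-3.552296, D=e−e_prev≈1.201985; u=0·0.673445+5/4·(-3.552296)+3/4·1.201985≈-3.538881; next y=1/5·(-3.673445)+1/2·(-3.538881)≈-2.504129
n=8: y≈-2.504129, sp=-3, e=sp−y≈-0.495871; I≈-4.048166, D=e−e_prev≈-1.169315; u=0·(-0.495871)+5/4·(-4.048166)+3/4·(-1.169315)≈-5.937194; next y=1/5·(-2.504129)+1/2·(-5.937194)≈-3.469423
n=9: y≈-3.469423, sp=-3, e=sp−y≈0.469423; I≈-3.578743, D=e−e_prev≈0.965293; u=0·0.469423+5/4·(-3.578743)+3/4·0.965293≈-3.749459; next y=1/5·(-3.469423)+1/2·(-3.749459)≈-2.568614
n=10: y≈-2.568614, sp=-3, e=sp−y≈-0.431386; I≈-4.010129, D=e−e_prev≈-0.900809; u=0·(-0.431386)+5/4·(-4.010129)+3/4·(-0.900809)≈-5.688268; next y=1/5·(-2.568614)+1/2·(-5.688268)≈-3.357857
n=11: y≈-3.357857, sp=-3, e=sp−y≈0.357857; I≈-3.652272, D=e−e_prev≈0.789243; u=0·0.357857+5/4·(-3.652272)+3/4·0.789243≈-3.973408; next y=1/5·(-3.357857)+1/2·(-3.973408)≈-2.658276
n=12: y≈-2.658276, sp=-3, e=sp−y≈-0.341724; I≈-3.993997, D=e−e_prev≈-0.699581; u=0·(-0.341724)+5/4·(-3.993997)+3/4·(-0.699581)≈-5.517182; next y=1/5·(-2.658276)+1/2·(-5.517182)≈-3.290246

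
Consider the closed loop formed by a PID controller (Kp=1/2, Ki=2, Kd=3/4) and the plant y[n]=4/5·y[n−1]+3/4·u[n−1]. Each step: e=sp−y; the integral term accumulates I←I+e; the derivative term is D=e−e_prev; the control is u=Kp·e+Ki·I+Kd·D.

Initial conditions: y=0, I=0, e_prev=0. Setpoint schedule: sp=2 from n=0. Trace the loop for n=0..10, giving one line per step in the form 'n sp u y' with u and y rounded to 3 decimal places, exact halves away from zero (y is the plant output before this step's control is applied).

0 2 6.500 0.000
1 2 -6.844 4.875
2 2 10.913 -1.233
3 2 -14.604 7.198
4 2 21.599 -5.194
5 2 -29.330 12.044
6 2 42.832 -12.363
7 2 -59.186 22.234
8 2 85.011 -26.602
9 2 -118.918 42.477
10 2 169.410 -55.207

(exact arithmetic carried between steps; '≈' marks a value shown rounded to 6 d.p. or computed from one; I and e_prev carry over from the previous line; the table rounds u and y to 3 d.p., halves away from zero)
n=0: y=0, sp=2, e=sp−y=2; I=2, D=e−e_prev=2; u=1/2·2+2·2+3/4·2=6.5; next y=4/5·0+3/4·6.5=4.875
n=1: y=4.875, sp=2, e=sp−y=-2.875; I=-0.875, D=e−e_prev=-4.875; u=1/2·(-2.875)+2·(-0.875)+3/4·(-4.875)=-6.84375; next y=4/5·4.875+3/4·(-6.84375)≈-1.232813
n=2: y≈-1.232813, sp=2, e=sp−y≈3.232813; I≈2.357813, D=e−e_prev≈6.107813; u=1/2·3.232813+2·2.357813+3/4·6.107813≈10.912891; next y=4/5·(-1.232813)+3/4·10.912891≈7.198418
n=3: y≈7.198418, sp=2, e=sp−y≈-5.198418; I≈-2.840605, D=e−e_prev≈-8.431230; u=1/2·(-5.198418)+2·(-2.840605)+3/4·(-8.431230)≈-14.603843; next y=4/5·7.198418+3/4·(-14.603843)≈-5.194148
n=4: y≈-5.194148, sp=2, e=sp−y≈7.194148; I≈4.353542, D=e−e_prev≈12.392566; u=1/2·7.194148+2·4.353542+3/4·12.392566≈21.598583; next y=4/5·(-5.194148)+3/4·21.598583≈12.043619
n=5: y≈12.043619, sp=2, e=sp−y≈-10.043619; I≈-5.690077, D=e−e_prev≈-17.237766; u=1/2·(-10.043619)+2·(-5.690077)+3/4·(-17.237766)≈-29.330287; next y=4/5·12.043619+3/4·(-29.330287)≈-12.362820
n=6: y≈-12.362820, sp=2, e=sp−y≈14.362820; I≈8.672744, D=e−e_prev≈24.406439; u=1/2·14.362820+2·8.672744+3/4·24.406439≈42.831728; next y=4/5·(-12.362820)+3/4·42.831728≈22.233539
n=7: y≈22.233539, sp=2, e=sp−y≈-20.233539; I≈-11.560795, D=e−e_prev≈-34.596360; u=1/2·(-20.233539)+2·(-11.560795)+3/4·(-34.596360)≈-59.185630; next y=4/5·22.233539+3/4·(-59.185630)≈-26.602391
n=8: y≈-26.602391, sp=2, e=sp−y≈28.602391; I≈17.041596, D=e−e_prev≈48.835930; u=1/2·28.602391+2·17.041596+3/4·48.835930≈85.011335; next y=4/5·(-26.602391)+3/4·85.011335≈42.476588
n=9: y≈42.476588, sp=2, e=sp−y≈-40.476588; I≈-23.434993, D=e−e_prev≈-69.078980; u=1/2·(-40.476588)+2·(-23.434993)+3/4·(-69.078980)≈-118.917514; next y=4/5·42.476588+3/4·(-118.917514)≈-55.206865
n=10: y≈-55.206865, sp=2, e=sp−y≈57.206865; I≈33.771872, D=e−e_prev≈97.683453; u=1/2·57.206865+2·33.771872+3/4·97.683453≈169.409767; next y=4/5·(-55.206865)+3/4·169.409767≈82.891833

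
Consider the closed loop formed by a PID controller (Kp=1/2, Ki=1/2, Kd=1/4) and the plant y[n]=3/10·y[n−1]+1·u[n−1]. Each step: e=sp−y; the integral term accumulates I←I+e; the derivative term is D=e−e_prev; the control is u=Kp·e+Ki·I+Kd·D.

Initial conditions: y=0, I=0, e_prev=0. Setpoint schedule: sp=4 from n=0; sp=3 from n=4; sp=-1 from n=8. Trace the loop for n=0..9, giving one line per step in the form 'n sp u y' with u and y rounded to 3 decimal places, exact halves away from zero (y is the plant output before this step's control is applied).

0 4 5.000 0.000
1 4 -0.250 5.000
2 4 5.188 1.250
3 4 0.234 5.563
4 3 3.855 1.903
5 3 0.585 4.426
6 3 3.644 1.913
7 3 0.678 4.218
8 -1 -1.511 1.943
9 -1 1.038 -0.928

(exact arithmetic carried between steps; '≈' marks a value shown rounded to 6 d.p. or computed from one; I and e_prev carry over from the previous line; the table rounds u and y to 3 d.p., halves away from zero)
n=0: y=0, sp=4, e=sp−y=4; I=4, D=e−e_prev=4; u=1/2·4+1/2·4+1/4·4=5; next y=3/10·0+1·5=5
n=1: y=5, sp=4, e=sp−y=-1; I=3, D=e−e_prev=-5; u=1/2·(-1)+1/2·3+1/4·(-5)=-0.25; next y=3/10·5+1·(-0.25)=1.25
n=2: y=1.25, sp=4, e=sp−y=2.75; I=5.75, D=e−e_prev=3.75; u=1/2·2.75+1/2·5.75+1/4·3.75=5.1875; next y=3/10·1.25+1·5.1875=5.5625
n=3: y=5.5625, sp=4, e=sp−y=-1.5625; I=4.1875, D=e−e_prev=-4.3125; u=1/2·(-1.5625)+1/2·4.1875+1/4·(-4.3125)=0.234375; next y=3/10·5.5625+1·0.234375=1.903125
n=4: y=1.903125, sp=3, e=sp−y=1.096875; I=5.284375, D=e−e_prev=2.659375; u=1/2·1.096875+1/2·5.284375+1/4·2.659375≈3.855469; next y=3/10·1.903125+1·3.855469≈4.426406
n=5: y≈4.426406, sp=3, e=sp−y≈-1.426406; I≈3.857969, D=e−e_prev≈-2.523281; u=1/2·(-1.426406)+1/2·3.857969+1/4·(-2.523281)≈0.584961; next y=3/10·4.426406+1·0.584961≈1.912883
n=6: y≈1.912883, sp=3, e=sp−y≈1.087117; I≈4.945086, D=e−e_prev≈2.513523; u=1/2·1.087117+1/2·4.945086+1/4·2.513523≈3.644482; next y=3/10·1.912883+1·3.644482≈4.218347
n=7: y≈4.218347, sp=3, e=sp−y≈-1.218347; I≈3.726739, D=e−e_prev≈-2.305464; u=1/2·(-1.218347)+1/2·3.726739+1/4·(-2.305464)≈0.677830; next y=3/10·4.218347+1·0.677830≈1.943334
n=8: y≈1.943334, sp=-1, e=sp−y≈-2.943334; I≈0.783405, D=e−e_prev≈-1.724987; u=1/2·(-2.943334)+1/2·0.783405+1/4·(-1.724987)≈-1.511211; next y=3/10·1.943334+1·(-1.511211)≈-0.928211
n=9: y≈-0.928211, sp=-1, e=sp−y≈-0.071789; I≈0.711616, D=e−e_prev≈2.871545; u=1/2·(-0.071789)+1/2·0.711616+1/4·2.871545≈1.037800; next y=3/10·(-0.928211)+1·1.037800≈0.759336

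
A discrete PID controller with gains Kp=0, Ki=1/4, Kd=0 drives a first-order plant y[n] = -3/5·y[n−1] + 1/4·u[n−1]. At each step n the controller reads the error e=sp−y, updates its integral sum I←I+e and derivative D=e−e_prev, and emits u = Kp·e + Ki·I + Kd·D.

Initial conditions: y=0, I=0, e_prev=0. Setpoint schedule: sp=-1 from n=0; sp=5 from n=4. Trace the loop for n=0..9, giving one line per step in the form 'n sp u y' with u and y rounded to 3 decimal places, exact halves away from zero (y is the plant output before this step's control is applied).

(exact arithmetic carried between steps; '≈' marks a value shown rounded to 6 d.p. or computed from one; I and e_prev carry over from the previous line; the table rounds u and y to 3 d.p., halves away from zero)
n=0: y=0, sp=-1, e=sp−y=-1; I=-1, D=e−e_prev=-1; u=0·(-1)+1/4·(-1)+0·(-1)=-0.25; next y=-3/5·0+1/4·(-0.25)=-0.0625
n=1: y=-0.0625, sp=-1, e=sp−y=-0.9375; I=-1.9375, D=e−e_prev=0.0625; u=0·(-0.9375)+1/4·(-1.9375)+0·0.0625=-0.484375; next y=-3/5·(-0.0625)+1/4·(-0.484375)≈-0.083594
n=2: y≈-0.083594, sp=-1, e=sp−y≈-0.916406; I≈-2.853906, D=e−e_prev≈0.021094; u=0·(-0.916406)+1/4·(-2.853906)+0·0.021094≈-0.713477; next y=-3/5·(-0.083594)+1/4·(-0.713477)≈-0.128213
n=3: y≈-0.128213, sp=-1, e=sp−y≈-0.871787; I≈-3.725693, D=e−e_prev≈0.044619; u=0·(-0.871787)+1/4·(-3.725693)+0·0.044619≈-0.931423; next y=-3/5·(-0.128213)+1/4·(-0.931423)≈-0.155928
n=4: y≈-0.155928, sp=5, e=sp−y≈5.155928; I≈1.430235, D=e−e_prev≈6.027715; u=0·5.155928+1/4·1.430235+0·6.027715≈0.357559; next y=-3/5·(-0.155928)+1/4·0.357559≈0.182947
n=5: y≈0.182947, sp=5, e=sp−y≈4.817053; I≈6.247288, D=e−e_prev≈-0.338875; u=0·4.817053+1/4·6.247288+0·(-0.338875)≈1.561822; next y=-3/5·0.182947+1/4·1.561822≈0.280688
n=6: y≈0.280688, sp=5, e=sp−y≈4.719312; I≈10.966601, D=e−e_prev≈-0.097741; u=0·4.719312+1/4·10.966601+0·(-0.097741)≈2.741650; next y=-3/5·0.280688+1/4·2.741650≈0.517000
n=7: y≈0.517000, sp=5, e=sp−y≈4.483000; I≈15.449601, D=e−e_prev≈-0.236312; u=0·4.483000+1/4·15.449601+0·(-0.236312)≈3.862400; next y=-3/5·0.517000+1/4·3.862400≈0.655400
n=8: y≈0.655400, sp=5, e=sp−y≈4.344600; I≈19.794201, D=e−e_prev≈-0.138400; u=0·4.344600+1/4·19.794201+0·(-0.138400)≈4.948550; next y=-3/5·0.655400+1/4·4.948550≈0.843898
n=9: y≈0.843898, sp=5, e=sp−y≈4.156102; I≈23.950303, D=e−e_prev≈-0.188497; u=0·4.156102+1/4·23.950303+0·(-0.188497)≈5.987576; next y=-3/5·0.843898+1/4·5.987576≈0.990555

0 -1 -0.250 0.000
1 -1 -0.484 -0.063
2 -1 -0.713 -0.084
3 -1 -0.931 -0.128
4 5 0.358 -0.156
5 5 1.562 0.183
6 5 2.742 0.281
7 5 3.862 0.517
8 5 4.949 0.655
9 5 5.988 0.844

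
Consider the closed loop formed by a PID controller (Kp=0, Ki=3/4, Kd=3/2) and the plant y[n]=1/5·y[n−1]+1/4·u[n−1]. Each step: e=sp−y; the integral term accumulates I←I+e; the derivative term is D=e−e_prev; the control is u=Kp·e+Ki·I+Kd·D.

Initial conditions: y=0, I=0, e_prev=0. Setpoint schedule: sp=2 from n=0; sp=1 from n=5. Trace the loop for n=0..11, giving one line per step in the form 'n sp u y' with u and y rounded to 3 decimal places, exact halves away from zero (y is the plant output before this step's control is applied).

0 2 4.500 0.000
1 2 0.469 1.125
2 2 4.574 0.342
3 2 2.686 1.212
4 2 5.252 0.914
5 1 2.060 1.496
6 1 5.595 0.814
7 1 3.030 1.562
8 1 4.836 1.070
9 1 3.252 1.423
10 1 4.197 1.098
11 1 3.250 1.269

(exact arithmetic carried between steps; '≈' marks a value shown rounded to 6 d.p. or computed from one; I and e_prev carry over from the previous line; the table rounds u and y to 3 d.p., halves away from zero)
n=0: y=0, sp=2, e=sp−y=2; I=2, D=e−e_prev=2; u=0·2+3/4·2+3/2·2=4.5; next y=1/5·0+1/4·4.5=1.125
n=1: y=1.125, sp=2, e=sp−y=0.875; I=2.875, D=e−e_prev=-1.125; u=0·0.875+3/4·2.875+3/2·(-1.125)=0.46875; next y=1/5·1.125+1/4·0.46875≈0.342188
n=2: y≈0.342188, sp=2, e=sp−y≈1.657813; I≈4.532813, D=e−e_prev≈0.782813; u=0·1.657813+3/4·4.532813+3/2·0.782813≈4.573828; next y=1/5·0.342188+1/4·4.573828≈1.211895
n=3: y≈1.211895, sp=2, e=sp−y≈0.788105; I≈5.320918, D=e−e_prev≈-0.869707; u=0·0.788105+3/4·5.320918+3/2·(-0.869707)≈2.686128; next y=1/5·1.211895+1/4·2.686128≈0.913911
n=4: y≈0.913911, sp=2, e=sp−y≈1.086089; I≈6.407007, D=e−e_prev≈0.297984; u=0·1.086089+3/4·6.407007+3/2·0.297984≈5.252231; next y=1/5·0.913911+1/4·5.252231≈1.495840
n=5: y≈1.495840, sp=1, e=sp−y≈-0.495840; I≈5.911167, D=e−e_prev≈-1.581929; u=0·(-0.495840)+3/4·5.911167+3/2·(-1.581929)≈2.060482; next y=1/5·1.495840+1/4·2.060482≈0.814288
n=6: y≈0.814288, sp=1, e=sp−y≈0.185712; I≈6.096879, D=e−e_prev≈0.681551; u=0·0.185712+3/4·6.096879+3/2·0.681551≈5.594986; next y=1/5·0.814288+1/4·5.594986≈1.561604
n=7: y≈1.561604, sp=1, e=sp−y≈-0.561604; I≈5.535275, D=e−e_prev≈-0.747316; u=0·(-0.561604)+3/4·5.535275+3/2·(-0.747316)≈3.030482; next y=1/5·1.561604+1/4·3.030482≈1.069941
n=8: y≈1.069941, sp=1, e=sp−y≈-0.069941; I≈5.465333, D=e−e_prev≈0.491663; u=0·(-0.069941)+3/4·5.465333+3/2·0.491663≈4.836494; next y=1/5·1.069941+1/4·4.836494≈1.423112
n=9: y≈1.423112, sp=1, e=sp−y≈-0.423112; I≈5.042221, D=e−e_prev≈-0.353170; u=0·(-0.423112)+3/4·5.042221+3/2·(-0.353170)≈3.251910; next y=1/5·1.423112+1/4·3.251910≈1.097600
n=10: y≈1.097600, sp=1, e=sp−y≈-0.097600; I≈4.944621, D=e−e_prev≈0.325512; u=0·(-0.097600)+3/4·4.944621+3/2·0.325512≈4.196734; next y=1/5·1.097600+1/4·4.196734≈1.268703
n=11: y≈1.268703, sp=1, e=sp−y≈-0.268703; I≈4.675918, D=e−e_prev≈-0.171103; u=0·(-0.268703)+3/4·4.675918+3/2·(-0.171103)≈3.250283; next y=1/5·1.268703+1/4·3.250283≈1.066311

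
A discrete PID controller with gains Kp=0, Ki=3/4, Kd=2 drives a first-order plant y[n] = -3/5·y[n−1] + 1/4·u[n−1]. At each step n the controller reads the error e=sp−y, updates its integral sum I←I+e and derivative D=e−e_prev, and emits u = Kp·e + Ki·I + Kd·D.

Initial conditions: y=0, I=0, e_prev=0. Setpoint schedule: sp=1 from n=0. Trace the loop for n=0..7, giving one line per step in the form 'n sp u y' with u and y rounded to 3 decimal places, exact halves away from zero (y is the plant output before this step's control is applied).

0 1 2.750 0.000
1 1 -0.391 0.688
2 1 4.512 -0.510
3 1 -2.097 1.434
4 1 9.218 -1.385
5 1 -7.062 3.135
6 1 19.028 -3.647
7 1 -20.179 6.945

(exact arithmetic carried between steps; '≈' marks a value shown rounded to 6 d.p. or computed from one; I and e_prev carry over from the previous line; the table rounds u and y to 3 d.p., halves away from zero)
n=0: y=0, sp=1, e=sp−y=1; I=1, D=e−e_prev=1; u=0·1+3/4·1+2·1=2.75; next y=-3/5·0+1/4·2.75=0.6875
n=1: y=0.6875, sp=1, e=sp−y=0.3125; I=1.3125, D=e−e_prev=-0.6875; u=0·0.3125+3/4·1.3125+2·(-0.6875)=-0.390625; next y=-3/5·0.6875+1/4·(-0.390625)≈-0.510156
n=2: y≈-0.510156, sp=1, e=sp−y≈1.510156; I≈2.822656, D=e−e_prev≈1.197656; u=0·1.510156+3/4·2.822656+2·1.197656≈4.512305; next y=-3/5·(-0.510156)+1/4·4.512305≈1.434170
n=3: y≈1.434170, sp=1, e=sp−y≈-0.434170; I≈2.388486, D=e−e_prev≈-1.944326; u=0·(-0.434170)+3/4·2.388486+2·(-1.944326)≈-2.097288; next y=-3/5·1.434170+1/4·(-2.097288)≈-1.384824
n=4: y≈-1.384824, sp=1, e=sp−y≈2.384824; I≈4.773310, D=e−e_prev≈2.818994; u=0·2.384824+3/4·4.773310+2·2.818994≈9.217970; next y=-3/5·(-1.384824)+1/4·9.217970≈3.135387
n=5: y≈3.135387, sp=1, e=sp−y≈-2.135387; I≈2.637923, D=e−e_prev≈-4.520211; u=0·(-2.135387)+3/4·2.637923+2·(-4.520211)≈-7.061979; next y=-3/5·3.135387+1/4·(-7.061979)≈-3.646727
n=6: y≈-3.646727, sp=1, e=sp−y≈4.646727; I≈7.284650, D=e−e_prev≈6.782114; u=0·4.646727+3/4·7.284650+2·6.782114≈19.027715; next y=-3/5·(-3.646727)+1/4·19.027715≈6.944965
n=7: y≈6.944965, sp=1, e=sp−y≈-5.944965; I≈1.339685, D=e−e_prev≈-10.591692; u=0·(-5.944965)+3/4·1.339685+2·(-10.591692)≈-20.178619; next y=-3/5·6.944965+1/4·(-20.178619)≈-9.211634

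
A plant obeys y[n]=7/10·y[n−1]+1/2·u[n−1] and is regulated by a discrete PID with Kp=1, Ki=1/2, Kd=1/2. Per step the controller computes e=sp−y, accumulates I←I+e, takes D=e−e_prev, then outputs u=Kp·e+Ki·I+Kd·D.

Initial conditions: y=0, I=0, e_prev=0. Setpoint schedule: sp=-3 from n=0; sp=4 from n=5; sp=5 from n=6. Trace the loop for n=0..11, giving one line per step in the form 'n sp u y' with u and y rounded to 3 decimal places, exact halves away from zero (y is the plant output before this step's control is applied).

(exact arithmetic carried between steps; '≈' marks a value shown rounded to 6 d.p. or computed from one; I and e_prev carry over from the previous line; the table rounds u and y to 3 d.p., halves away from zero)
n=0: y=0, sp=-3, e=sp−y=-3; I=-3, D=e−e_prev=-3; u=1·(-3)+1/2·(-3)+1/2·(-3)=-6; next y=7/10·0+1/2·(-6)=-3
n=1: y=-3, sp=-3, e=sp−y=0; I=-3, D=e−e_prev=3; u=1·0+1/2·(-3)+1/2·3=0; next y=7/10·(-3)+1/2·0=-2.1
n=2: y=-2.1, sp=-3, e=sp−y=-0.9; I=-3.9, D=e−e_prev=-0.9; u=1·(-0.9)+1/2·(-3.9)+1/2·(-0.9)=-3.3; next y=7/10·(-2.1)+1/2·(-3.3)=-3.12
n=3: y=-3.12, sp=-3, e=sp−y=0.12; I=-3.78, D=e−e_prev=1.02; u=1·0.12+1/2·(-3.78)+1/2·1.02=-1.26; next y=7/10·(-3.12)+1/2·(-1.26)=-2.814
n=4: y=-2.814, sp=-3, e=sp−y=-0.186; I=-3.966, D=e−e_prev=-0.306; u=1·(-0.186)+1/2·(-3.966)+1/2·(-0.306)=-2.322; next y=7/10·(-2.814)+1/2·(-2.322)=-3.1308
n=5: y=-3.1308, sp=4, e=sp−y=7.1308; I=3.1648, D=e−e_prev=7.3168; u=1·7.1308+1/2·3.1648+1/2·7.3168=12.3716; next y=7/10·(-3.1308)+1/2·12.3716=3.99424
n=6: y=3.99424, sp=5, e=sp−y=1.00576; I=4.17056, D=e−e_prev=-6.12504; u=1·1.00576+1/2·4.17056+1/2·(-6.12504)=0.02852; next y=7/10·3.99424+1/2·0.02852=2.810228
n=7: y=2.810228, sp=5, e=sp−y=2.189772; I=6.360332, D=e−e_prev=1.184012; u=1·2.189772+1/2·6.360332+1/2·1.184012=5.961944; next y=7/10·2.810228+1/2·5.961944≈4.948132
n=8: y≈4.948132, sp=5, e=sp−y≈0.051868; I≈6.412200, D=e−e_prev≈-2.137904; u=1·0.051868+1/2·6.412200+1/2·(-2.137904)≈2.189017; next y=7/10·4.948132+1/2·2.189017≈4.558201
n=9: y≈4.558201, sp=5, e=sp−y≈0.441799; I≈6.854000, D=e−e_prev≈0.389931; u=1·0.441799+1/2·6.854000+1/2·0.389931≈4.063765; next y=7/10·4.558201+1/2·4.063765≈5.222623
n=10: y≈5.222623, sp=5, e=sp−y≈-0.222623; I≈6.631377, D=e−e_prev≈-0.664422; u=1·(-0.222623)+1/2·6.631377+1/2·(-0.664422)≈2.760855; next y=7/10·5.222623+1/2·2.760855≈5.036263
n=11: y≈5.036263, sp=5, e=sp−y≈-0.036263; I≈6.595114, D=e−e_prev≈0.186360; u=1·(-0.036263)+1/2·6.595114+1/2·0.186360≈3.354473; next y=7/10·5.036263+1/2·3.354473≈5.202621

0 -3 -6.000 0.000
1 -3 0.000 -3.000
2 -3 -3.300 -2.100
3 -3 -1.260 -3.120
4 -3 -2.322 -2.814
5 4 12.372 -3.131
6 5 0.029 3.994
7 5 5.962 2.810
8 5 2.189 4.948
9 5 4.064 4.558
10 5 2.761 5.223
11 5 3.354 5.036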